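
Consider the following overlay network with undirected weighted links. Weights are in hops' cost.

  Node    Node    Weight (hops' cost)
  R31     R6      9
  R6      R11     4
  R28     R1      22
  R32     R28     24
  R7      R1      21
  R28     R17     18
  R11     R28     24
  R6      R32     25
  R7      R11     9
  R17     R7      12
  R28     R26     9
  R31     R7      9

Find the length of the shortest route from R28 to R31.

37 hops' cost

Settle nodes by increasing distance from R28:
R28: 0
R26: 9  (via R28)
R17: 18  (via R28)
R1: 22  (via R28)
R11: 24  (via R28)
R32: 24  (via R28)
R6: 28  (via R11)
R7: 30  (via R17)
R31: 37  (via R6)
Shortest route: R28 → R11 → R6 → R31 = 37 hops' cost.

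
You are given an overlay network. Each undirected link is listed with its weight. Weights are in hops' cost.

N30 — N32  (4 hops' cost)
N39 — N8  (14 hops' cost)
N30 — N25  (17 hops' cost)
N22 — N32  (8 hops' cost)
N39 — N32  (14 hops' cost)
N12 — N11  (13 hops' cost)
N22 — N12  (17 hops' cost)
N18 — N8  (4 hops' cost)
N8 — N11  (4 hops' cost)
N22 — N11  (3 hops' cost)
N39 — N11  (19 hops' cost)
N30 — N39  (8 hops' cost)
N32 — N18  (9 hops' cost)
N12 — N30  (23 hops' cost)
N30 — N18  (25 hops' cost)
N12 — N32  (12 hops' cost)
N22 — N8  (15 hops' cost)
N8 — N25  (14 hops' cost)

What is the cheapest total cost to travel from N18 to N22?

11 hops' cost

Running Dijkstra from N18:
N18: 0
N8: 4  (via N18)
N11: 8  (via N8)
N32: 9  (via N18)
N22: 11  (via N11)
Shortest route: N18 → N8 → N11 → N22 = 11 hops' cost.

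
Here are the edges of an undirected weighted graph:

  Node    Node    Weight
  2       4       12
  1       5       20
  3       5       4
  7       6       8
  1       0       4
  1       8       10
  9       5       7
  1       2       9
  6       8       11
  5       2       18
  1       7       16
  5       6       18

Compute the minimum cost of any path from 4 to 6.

Running Dijkstra from 4:
4: 0
2: 12  (via 4)
1: 21  (via 2)
0: 25  (via 1)
5: 30  (via 2)
8: 31  (via 1)
3: 34  (via 5)
7: 37  (via 1)
9: 37  (via 5)
6: 42  (via 8)
Shortest route: 4–2–1–8–6 = 42.

42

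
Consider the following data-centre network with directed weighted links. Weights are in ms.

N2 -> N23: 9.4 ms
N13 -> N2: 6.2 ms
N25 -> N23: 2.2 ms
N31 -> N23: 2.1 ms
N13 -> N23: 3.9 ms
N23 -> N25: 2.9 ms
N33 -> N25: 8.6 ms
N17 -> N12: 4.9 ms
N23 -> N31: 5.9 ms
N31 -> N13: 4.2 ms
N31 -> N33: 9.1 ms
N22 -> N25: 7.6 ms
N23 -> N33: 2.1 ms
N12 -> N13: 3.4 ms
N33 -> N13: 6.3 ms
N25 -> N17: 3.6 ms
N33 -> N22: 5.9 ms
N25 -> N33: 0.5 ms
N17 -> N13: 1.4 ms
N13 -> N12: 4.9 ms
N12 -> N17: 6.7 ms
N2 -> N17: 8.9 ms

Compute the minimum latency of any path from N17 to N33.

7.4 ms

Enumerating some paths:
N17–N12–N13–N23–N33: 4.9+3.4+3.9+2.1 = 14.3
N17–N13–N23–N25–N33: 1.4+3.9+2.9+0.5 = 8.7
N17–N12–N13–N23–N25–N33: 4.9+3.4+3.9+2.9+0.5 = 15.6
N17–N13–N23–N33: 1.4+3.9+2.1 = 7.4
The minimum is 7.4 ms via N17–N13–N23–N33.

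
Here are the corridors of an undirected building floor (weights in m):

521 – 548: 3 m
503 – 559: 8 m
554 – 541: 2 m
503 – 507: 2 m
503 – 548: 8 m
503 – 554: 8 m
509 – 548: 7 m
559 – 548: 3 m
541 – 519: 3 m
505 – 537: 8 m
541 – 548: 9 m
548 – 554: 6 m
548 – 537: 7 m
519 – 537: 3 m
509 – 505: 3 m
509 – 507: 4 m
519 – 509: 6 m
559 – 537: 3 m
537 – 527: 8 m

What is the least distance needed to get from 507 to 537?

13 m

Compare a few routes:
507 → 509 → 505 → 537: 4+3+8 = 15
507 → 503 → 559 → 537: 2+8+3 = 13
The minimum is 13 m via 507 → 503 → 559 → 537.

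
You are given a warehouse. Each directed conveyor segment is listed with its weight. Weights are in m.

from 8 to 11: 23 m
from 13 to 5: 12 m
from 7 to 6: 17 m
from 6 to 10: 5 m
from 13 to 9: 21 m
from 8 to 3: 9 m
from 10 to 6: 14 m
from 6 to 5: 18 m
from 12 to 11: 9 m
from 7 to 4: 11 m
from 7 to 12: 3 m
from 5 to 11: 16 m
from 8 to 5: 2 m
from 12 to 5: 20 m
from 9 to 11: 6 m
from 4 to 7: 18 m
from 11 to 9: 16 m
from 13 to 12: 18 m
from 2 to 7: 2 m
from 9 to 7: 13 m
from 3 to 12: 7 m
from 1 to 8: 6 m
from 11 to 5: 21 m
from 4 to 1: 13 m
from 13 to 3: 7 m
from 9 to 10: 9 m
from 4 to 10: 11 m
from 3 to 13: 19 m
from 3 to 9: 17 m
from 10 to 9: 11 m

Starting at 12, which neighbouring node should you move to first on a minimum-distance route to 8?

Candidate routes:
12 - 11 - 9 - 7 - 4 - 1 - 8: 9+16+13+11+13+6 = 68
12 - 5 - 11 - 9 - 7 - 4 - 1 - 8: 20+16+16+13+11+13+6 = 95
The minimum is 68 m via 12 - 11 - 9 - 7 - 4 - 1 - 8.
So from 12 the first move is to 11.

11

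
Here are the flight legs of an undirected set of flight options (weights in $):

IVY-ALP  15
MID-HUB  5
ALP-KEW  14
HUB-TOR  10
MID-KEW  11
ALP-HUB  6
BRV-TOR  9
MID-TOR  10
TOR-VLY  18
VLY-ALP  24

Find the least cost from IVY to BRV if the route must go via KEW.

$59

Shortest IVY→KEW: IVY → ALP → KEW = 29
Shortest KEW→BRV: KEW → MID → TOR → BRV = 30
Total via KEW: 29 + 30 = $59.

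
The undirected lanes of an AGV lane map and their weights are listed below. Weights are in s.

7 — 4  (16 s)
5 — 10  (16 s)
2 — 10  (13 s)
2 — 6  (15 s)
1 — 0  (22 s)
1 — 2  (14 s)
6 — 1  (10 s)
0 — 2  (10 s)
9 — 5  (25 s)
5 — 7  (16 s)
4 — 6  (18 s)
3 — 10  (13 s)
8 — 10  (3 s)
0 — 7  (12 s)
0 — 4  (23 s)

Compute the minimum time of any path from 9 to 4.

57 s

Settle nodes by increasing distance from 9:
9: 0
5: 25  (via 9)
7: 41  (via 5)
10: 41  (via 5)
8: 44  (via 10)
0: 53  (via 7)
2: 54  (via 10)
3: 54  (via 10)
4: 57  (via 7)
Shortest route: 9 → 5 → 7 → 4 = 57 s.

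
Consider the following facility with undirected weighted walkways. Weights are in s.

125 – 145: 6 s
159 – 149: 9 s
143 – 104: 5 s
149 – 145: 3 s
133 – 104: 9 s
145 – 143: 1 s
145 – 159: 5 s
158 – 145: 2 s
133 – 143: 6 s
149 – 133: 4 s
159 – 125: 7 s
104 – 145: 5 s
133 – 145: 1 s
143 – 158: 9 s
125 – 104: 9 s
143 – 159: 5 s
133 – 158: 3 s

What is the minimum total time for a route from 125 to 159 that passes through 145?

11 s

Shortest 125→145: 125 → 145 = 6
Shortest 145→159: 145 → 159 = 5
Total via 145: 6 + 5 = 11 s.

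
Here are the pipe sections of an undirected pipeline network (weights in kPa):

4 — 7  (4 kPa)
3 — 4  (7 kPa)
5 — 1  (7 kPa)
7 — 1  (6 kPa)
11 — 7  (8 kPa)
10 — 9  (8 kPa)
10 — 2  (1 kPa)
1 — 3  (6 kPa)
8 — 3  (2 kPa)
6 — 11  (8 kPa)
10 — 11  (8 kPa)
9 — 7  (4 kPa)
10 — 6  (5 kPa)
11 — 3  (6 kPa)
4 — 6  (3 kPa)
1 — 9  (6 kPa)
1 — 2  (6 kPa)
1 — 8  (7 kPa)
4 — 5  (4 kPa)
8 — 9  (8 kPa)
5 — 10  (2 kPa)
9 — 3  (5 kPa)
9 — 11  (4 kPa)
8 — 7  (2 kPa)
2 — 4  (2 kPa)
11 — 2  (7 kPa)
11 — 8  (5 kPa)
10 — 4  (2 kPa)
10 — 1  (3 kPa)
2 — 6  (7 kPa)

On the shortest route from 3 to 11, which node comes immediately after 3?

Enumerating some paths:
3–8–11: 2+5 = 7
3–9–11: 5+4 = 9
3–11: 6 = 6
Cheapest is 3–11 at 6 kPa.
So from 3 the first move is to 11.

11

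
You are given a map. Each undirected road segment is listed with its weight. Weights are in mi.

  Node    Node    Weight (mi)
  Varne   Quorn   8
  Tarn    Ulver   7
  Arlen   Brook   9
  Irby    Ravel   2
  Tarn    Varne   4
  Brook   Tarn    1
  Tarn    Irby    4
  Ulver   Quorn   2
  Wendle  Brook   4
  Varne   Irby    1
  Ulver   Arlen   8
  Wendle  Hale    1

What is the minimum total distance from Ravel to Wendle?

11 mi

Shortest distances from Ravel:
Ravel: 0
Irby: 2  (via Ravel)
Varne: 3  (via Irby)
Tarn: 6  (via Irby)
Brook: 7  (via Tarn)
Quorn: 11  (via Varne)
Wendle: 11  (via Brook)
Shortest route: Ravel → Irby → Tarn → Brook → Wendle = 11 mi.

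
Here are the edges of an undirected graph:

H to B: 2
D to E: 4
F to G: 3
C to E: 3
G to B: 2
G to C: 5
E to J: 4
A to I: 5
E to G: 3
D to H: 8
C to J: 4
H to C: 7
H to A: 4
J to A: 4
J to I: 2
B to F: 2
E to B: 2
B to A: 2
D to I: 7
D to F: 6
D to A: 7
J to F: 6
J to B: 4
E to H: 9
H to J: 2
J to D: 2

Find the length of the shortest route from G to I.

8

Running Dijkstra from G:
G: 0
B: 2  (via G)
E: 3  (via G)
F: 3  (via G)
A: 4  (via B)
H: 4  (via B)
C: 5  (via G)
J: 6  (via B)
D: 7  (via E)
I: 8  (via J)
Shortest route: G → B → J → I = 8.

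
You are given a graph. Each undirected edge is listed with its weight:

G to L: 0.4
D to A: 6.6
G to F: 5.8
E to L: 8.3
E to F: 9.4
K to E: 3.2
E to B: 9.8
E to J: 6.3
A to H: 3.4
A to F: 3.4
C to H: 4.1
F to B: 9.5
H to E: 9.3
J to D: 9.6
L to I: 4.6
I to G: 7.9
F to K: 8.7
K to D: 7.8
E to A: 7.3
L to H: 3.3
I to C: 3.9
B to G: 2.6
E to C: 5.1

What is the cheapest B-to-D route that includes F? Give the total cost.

18.4

Shortest B→F: B–G–F = 8.4
Best F to D: F–A–D costing 10
Total via F: 8.4 + 10 = 18.4.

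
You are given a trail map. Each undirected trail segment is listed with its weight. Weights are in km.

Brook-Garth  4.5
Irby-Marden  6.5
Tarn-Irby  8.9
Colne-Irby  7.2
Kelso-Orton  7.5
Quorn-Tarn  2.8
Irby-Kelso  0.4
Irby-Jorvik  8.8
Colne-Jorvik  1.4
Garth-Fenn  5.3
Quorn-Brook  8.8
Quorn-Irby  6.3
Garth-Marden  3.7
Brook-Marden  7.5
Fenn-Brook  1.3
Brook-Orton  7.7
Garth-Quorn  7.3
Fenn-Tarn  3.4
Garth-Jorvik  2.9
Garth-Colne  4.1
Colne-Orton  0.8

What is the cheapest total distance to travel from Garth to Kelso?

Enumerating some paths:
Garth–Marden–Irby–Kelso: 3.7+6.5+0.4 = 10.6
Garth–Jorvik–Colne–Irby–Kelso: 2.9+1.4+7.2+0.4 = 11.9
Garth–Colne–Irby–Kelso: 4.1+7.2+0.4 = 11.7
Cheapest is Garth–Marden–Irby–Kelso at 10.6 km.

10.6 km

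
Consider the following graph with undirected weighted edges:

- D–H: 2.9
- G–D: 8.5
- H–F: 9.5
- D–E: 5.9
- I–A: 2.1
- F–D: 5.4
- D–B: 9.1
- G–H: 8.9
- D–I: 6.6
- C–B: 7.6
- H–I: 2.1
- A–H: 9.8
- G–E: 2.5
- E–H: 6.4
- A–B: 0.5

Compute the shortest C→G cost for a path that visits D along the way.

23.6

Shortest C→D: C → B → A → I → H → D = 15.2
Shortest D→G: D → E → G = 8.4
Total via D: 15.2 + 8.4 = 23.6.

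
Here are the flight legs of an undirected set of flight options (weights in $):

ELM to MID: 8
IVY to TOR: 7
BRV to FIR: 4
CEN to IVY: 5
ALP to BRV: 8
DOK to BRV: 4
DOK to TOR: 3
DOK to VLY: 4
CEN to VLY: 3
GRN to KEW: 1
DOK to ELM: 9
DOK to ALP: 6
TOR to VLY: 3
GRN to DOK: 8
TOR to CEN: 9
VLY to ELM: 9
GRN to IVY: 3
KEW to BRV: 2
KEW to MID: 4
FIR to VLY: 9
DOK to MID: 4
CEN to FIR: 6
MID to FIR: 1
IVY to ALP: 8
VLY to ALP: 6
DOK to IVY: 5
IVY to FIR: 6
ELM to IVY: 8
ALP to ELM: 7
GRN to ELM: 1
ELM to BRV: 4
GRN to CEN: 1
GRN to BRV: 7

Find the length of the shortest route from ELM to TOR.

$8

Candidate routes:
ELM - GRN - CEN - VLY - TOR: 1+1+3+3 = 8
ELM - GRN - IVY - TOR: 1+3+7 = 11
Cheapest is ELM - GRN - CEN - VLY - TOR at $8.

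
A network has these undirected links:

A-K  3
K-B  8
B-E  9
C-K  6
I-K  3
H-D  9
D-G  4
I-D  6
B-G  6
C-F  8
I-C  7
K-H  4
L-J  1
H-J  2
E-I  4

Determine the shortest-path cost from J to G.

Running Dijkstra from J:
J: 0
L: 1  (via J)
H: 2  (via J)
K: 6  (via H)
A: 9  (via K)
I: 9  (via K)
D: 11  (via H)
C: 12  (via K)
E: 13  (via I)
B: 14  (via K)
G: 15  (via D)
Shortest route: J–H–D–G = 15.

15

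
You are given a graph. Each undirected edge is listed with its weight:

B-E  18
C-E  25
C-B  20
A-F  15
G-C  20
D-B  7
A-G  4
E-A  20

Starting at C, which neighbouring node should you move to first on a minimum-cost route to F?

G

Enumerating some paths:
C–E–A–F: 25+20+15 = 60
C–G–A–F: 20+4+15 = 39
The minimum is 39 via C–G–A–F.
So from C the first move is to G.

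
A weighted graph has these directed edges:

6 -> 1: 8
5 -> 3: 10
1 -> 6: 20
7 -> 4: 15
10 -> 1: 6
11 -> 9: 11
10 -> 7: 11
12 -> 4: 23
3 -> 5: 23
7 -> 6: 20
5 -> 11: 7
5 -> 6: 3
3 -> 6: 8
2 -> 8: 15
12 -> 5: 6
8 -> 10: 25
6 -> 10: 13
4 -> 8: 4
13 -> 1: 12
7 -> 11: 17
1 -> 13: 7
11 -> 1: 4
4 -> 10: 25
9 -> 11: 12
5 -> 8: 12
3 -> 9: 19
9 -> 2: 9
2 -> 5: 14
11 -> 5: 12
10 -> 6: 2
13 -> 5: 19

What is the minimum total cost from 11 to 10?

28

Enumerating some paths:
11 - 5 - 6 - 10: 12+3+13 = 28
11 - 1 - 6 - 10: 4+20+13 = 37
The minimum is 28 via 11 - 5 - 6 - 10.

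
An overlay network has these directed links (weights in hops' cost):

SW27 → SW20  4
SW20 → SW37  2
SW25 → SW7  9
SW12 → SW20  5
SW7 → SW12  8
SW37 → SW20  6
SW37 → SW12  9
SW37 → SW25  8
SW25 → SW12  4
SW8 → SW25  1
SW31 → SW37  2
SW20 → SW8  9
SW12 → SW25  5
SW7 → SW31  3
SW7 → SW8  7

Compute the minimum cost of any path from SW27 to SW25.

Candidate routes:
SW27 → SW20 → SW37 → SW12 → SW25: 4+2+9+5 = 20
SW27 → SW20 → SW37 → SW25: 4+2+8 = 14
Cheapest is SW27 → SW20 → SW37 → SW25 at 14 hops' cost.

14 hops' cost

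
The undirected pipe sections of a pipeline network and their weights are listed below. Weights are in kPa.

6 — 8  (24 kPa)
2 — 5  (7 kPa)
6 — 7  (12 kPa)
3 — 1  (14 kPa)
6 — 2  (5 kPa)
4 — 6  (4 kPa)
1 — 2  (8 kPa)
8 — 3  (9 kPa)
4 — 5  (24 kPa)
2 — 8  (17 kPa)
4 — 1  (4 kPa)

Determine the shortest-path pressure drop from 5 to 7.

Compare a few routes:
5–2–1–4–6–7: 7+8+4+4+12 = 35
5–4–6–7: 24+4+12 = 40
5–2–6–7: 7+5+12 = 24
The minimum is 24 kPa via 5–2–6–7.

24 kPa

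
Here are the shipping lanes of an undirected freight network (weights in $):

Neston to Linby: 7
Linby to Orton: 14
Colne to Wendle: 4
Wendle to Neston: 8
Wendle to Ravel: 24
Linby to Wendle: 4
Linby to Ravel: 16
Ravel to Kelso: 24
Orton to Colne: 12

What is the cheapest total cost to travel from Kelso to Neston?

$47

Enumerating some paths:
Kelso–Ravel–Wendle–Neston: 24+24+8 = 56
Kelso–Ravel–Linby–Neston: 24+16+7 = 47
Kelso–Ravel–Wendle–Linby–Neston: 24+24+4+7 = 59
Kelso–Ravel–Linby–Wendle–Neston: 24+16+4+8 = 52
The minimum is $47 via Kelso–Ravel–Linby–Neston.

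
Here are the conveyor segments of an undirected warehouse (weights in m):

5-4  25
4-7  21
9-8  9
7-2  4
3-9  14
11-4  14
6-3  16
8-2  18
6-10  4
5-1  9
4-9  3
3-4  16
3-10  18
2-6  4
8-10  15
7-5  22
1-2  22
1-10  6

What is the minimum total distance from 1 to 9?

30 m

Running Dijkstra from 1:
1: 0
10: 6  (via 1)
5: 9  (via 1)
6: 10  (via 10)
2: 14  (via 6)
7: 18  (via 2)
8: 21  (via 10)
3: 24  (via 10)
9: 30  (via 8)
Shortest route: 1–10–8–9 = 30 m.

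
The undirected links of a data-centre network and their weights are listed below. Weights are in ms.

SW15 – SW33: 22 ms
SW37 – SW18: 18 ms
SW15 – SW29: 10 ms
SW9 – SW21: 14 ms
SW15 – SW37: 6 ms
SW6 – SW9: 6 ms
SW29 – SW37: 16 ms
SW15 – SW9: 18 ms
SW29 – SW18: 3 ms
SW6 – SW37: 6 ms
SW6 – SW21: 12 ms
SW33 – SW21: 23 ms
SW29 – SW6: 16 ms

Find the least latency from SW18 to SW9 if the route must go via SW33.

72 ms

Best SW18 to SW33: SW18 → SW29 → SW15 → SW33 costing 35
Shortest SW33→SW9: SW33 → SW21 → SW9 = 37
Total via SW33: 35 + 37 = 72 ms.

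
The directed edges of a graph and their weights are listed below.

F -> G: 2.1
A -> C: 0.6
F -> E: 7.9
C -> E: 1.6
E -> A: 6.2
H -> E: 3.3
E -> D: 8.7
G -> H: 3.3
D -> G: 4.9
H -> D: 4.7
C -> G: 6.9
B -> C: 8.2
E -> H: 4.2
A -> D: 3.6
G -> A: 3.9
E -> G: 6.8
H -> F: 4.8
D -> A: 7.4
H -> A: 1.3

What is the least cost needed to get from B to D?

18.5

Shortest distances from B:
B: 0
C: 8.2  (via B)
E: 9.8  (via C)
H: 14  (via E)
G: 15.1  (via C)
A: 15.3  (via H)
D: 18.5  (via E)
Shortest route: B–C–E–D = 18.5.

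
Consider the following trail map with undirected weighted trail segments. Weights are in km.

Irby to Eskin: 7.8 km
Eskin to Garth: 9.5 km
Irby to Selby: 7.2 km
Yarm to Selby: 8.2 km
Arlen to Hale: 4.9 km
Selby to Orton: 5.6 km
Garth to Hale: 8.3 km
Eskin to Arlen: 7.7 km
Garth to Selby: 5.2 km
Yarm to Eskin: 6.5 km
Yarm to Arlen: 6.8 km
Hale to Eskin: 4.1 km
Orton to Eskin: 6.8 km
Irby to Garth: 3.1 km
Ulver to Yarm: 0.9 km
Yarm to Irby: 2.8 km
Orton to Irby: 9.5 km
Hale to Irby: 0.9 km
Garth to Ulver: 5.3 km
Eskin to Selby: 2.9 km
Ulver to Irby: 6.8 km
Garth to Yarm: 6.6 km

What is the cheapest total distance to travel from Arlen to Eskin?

Candidate routes:
Arlen–Yarm–Eskin: 6.8+6.5 = 13.3
Arlen–Hale–Eskin: 4.9+4.1 = 9
Arlen–Eskin: 7.7 = 7.7
The minimum is 7.7 km via Arlen–Eskin.

7.7 km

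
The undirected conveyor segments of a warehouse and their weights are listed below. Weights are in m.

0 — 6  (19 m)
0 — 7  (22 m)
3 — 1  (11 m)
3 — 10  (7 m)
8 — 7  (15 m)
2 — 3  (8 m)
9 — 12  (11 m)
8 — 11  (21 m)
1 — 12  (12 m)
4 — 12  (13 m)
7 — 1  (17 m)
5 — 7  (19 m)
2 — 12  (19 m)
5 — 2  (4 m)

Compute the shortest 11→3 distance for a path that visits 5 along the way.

Best 11 to 5: 11–8–7–5 costing 55
Best 5 to 3: 5–2–3 costing 12
Total via 5: 55 + 12 = 67 m.

67 m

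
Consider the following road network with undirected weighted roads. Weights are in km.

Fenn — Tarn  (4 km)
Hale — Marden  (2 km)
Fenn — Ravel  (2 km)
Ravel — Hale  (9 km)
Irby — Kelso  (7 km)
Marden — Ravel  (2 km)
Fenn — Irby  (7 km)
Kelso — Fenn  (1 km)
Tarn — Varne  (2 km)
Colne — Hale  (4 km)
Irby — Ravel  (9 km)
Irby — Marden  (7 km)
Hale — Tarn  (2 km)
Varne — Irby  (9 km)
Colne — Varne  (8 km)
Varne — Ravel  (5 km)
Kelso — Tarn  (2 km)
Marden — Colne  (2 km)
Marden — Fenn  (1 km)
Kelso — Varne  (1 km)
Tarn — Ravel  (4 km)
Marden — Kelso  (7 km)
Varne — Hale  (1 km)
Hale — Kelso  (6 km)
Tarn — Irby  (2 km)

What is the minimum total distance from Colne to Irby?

Compare a few routes:
Colne - Marden - Fenn - Kelso - Tarn - Irby: 2+1+1+2+2 = 8
Colne - Marden - Hale - Varne - Tarn - Irby: 2+2+1+2+2 = 9
Colne - Marden - Irby: 2+7 = 9
Colne - Hale - Varne - Tarn - Irby: 4+1+2+2 = 9
Cheapest is Colne - Marden - Fenn - Kelso - Tarn - Irby at 8 km.

8 km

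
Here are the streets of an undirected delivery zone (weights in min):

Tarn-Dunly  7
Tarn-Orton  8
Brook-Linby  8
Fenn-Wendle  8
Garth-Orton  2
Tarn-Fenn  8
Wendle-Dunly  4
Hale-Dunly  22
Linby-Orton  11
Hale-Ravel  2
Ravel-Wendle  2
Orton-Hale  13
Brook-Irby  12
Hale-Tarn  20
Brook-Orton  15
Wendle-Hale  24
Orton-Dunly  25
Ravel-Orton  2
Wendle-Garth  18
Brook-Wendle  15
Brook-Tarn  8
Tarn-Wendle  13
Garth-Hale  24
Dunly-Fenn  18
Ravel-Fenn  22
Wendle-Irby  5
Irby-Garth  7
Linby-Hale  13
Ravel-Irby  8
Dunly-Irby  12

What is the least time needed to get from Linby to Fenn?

Settle nodes by increasing distance from Linby:
Linby: 0
Brook: 8  (via Linby)
Orton: 11  (via Linby)
Garth: 13  (via Orton)
Hale: 13  (via Linby)
Ravel: 13  (via Orton)
Wendle: 15  (via Ravel)
Tarn: 16  (via Brook)
Dunly: 19  (via Wendle)
Irby: 20  (via Brook)
Fenn: 23  (via Wendle)
Shortest route: Linby–Orton–Ravel–Wendle–Fenn = 23 min.

23 min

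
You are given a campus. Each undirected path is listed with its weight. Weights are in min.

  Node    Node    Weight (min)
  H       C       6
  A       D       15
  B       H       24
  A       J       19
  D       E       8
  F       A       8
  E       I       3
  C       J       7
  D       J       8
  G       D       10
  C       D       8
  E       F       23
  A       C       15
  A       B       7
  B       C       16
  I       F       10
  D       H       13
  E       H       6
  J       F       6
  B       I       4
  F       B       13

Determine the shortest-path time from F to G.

Candidate routes:
F → I → E → D → G: 10+3+8+10 = 31
F → J → C → D → G: 6+7+8+10 = 31
F → J → D → G: 6+8+10 = 24
The minimum is 24 min via F → J → D → G.

24 min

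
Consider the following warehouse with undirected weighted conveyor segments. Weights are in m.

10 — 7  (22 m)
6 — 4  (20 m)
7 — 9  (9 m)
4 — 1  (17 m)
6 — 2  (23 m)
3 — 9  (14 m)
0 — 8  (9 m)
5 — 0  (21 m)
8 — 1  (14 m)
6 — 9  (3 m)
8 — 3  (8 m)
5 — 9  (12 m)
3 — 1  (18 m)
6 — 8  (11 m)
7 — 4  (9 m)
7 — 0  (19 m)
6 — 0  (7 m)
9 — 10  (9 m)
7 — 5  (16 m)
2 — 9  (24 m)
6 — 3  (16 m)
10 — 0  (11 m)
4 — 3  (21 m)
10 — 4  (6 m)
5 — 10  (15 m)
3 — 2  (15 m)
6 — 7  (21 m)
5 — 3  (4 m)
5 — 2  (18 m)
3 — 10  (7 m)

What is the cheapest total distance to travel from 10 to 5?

Settle nodes by increasing distance from 10:
10: 0
4: 6  (via 10)
3: 7  (via 10)
9: 9  (via 10)
0: 11  (via 10)
5: 11  (via 3)
Shortest route: 10–3–5 = 11 m.

11 m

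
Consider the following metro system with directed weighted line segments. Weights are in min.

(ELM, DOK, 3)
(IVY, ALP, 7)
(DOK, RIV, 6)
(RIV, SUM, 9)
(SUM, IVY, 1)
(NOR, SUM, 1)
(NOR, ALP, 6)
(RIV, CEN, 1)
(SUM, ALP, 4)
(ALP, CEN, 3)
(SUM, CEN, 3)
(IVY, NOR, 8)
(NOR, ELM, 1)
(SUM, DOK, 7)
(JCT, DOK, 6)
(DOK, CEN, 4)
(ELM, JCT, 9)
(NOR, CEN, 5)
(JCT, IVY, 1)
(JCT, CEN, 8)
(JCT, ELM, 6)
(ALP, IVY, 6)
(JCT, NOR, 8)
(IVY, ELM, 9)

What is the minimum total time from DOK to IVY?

16 min

Running Dijkstra from DOK:
DOK: 0
CEN: 4  (via DOK)
RIV: 6  (via DOK)
SUM: 15  (via RIV)
IVY: 16  (via SUM)
Shortest route: DOK → RIV → SUM → IVY = 16 min.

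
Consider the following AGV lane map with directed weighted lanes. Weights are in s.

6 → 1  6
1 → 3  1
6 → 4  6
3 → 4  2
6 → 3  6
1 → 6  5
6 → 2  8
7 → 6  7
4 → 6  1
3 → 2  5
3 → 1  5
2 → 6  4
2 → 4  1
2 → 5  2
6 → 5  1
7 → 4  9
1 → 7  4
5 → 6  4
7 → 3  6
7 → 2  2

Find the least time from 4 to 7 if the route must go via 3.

16 s

Best 4 to 3: 4 → 6 → 3 costing 7
Shortest 3→7: 3 → 1 → 7 = 9
Total via 3: 7 + 9 = 16 s.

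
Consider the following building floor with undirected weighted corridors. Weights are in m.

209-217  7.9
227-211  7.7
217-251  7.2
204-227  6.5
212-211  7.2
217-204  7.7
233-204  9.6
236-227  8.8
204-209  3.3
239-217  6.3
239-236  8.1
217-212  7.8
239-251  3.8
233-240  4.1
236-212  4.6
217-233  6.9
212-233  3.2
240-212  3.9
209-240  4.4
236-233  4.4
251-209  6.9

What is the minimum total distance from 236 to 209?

12.9 m

Enumerating some paths:
236 - 233 - 240 - 209: 4.4+4.1+4.4 = 12.9
236 - 233 - 212 - 240 - 209: 4.4+3.2+3.9+4.4 = 15.9
236 - 212 - 233 - 240 - 209: 4.6+3.2+4.1+4.4 = 16.3
The minimum is 12.9 m via 236 - 233 - 240 - 209.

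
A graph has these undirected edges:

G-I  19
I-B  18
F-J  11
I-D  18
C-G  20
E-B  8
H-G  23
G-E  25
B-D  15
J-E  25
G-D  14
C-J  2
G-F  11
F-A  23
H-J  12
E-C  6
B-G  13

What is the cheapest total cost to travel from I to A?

53

Compare a few routes:
I → G → F → A: 19+11+23 = 53
I → B → G → F → A: 18+13+11+23 = 65
I → D → G → F → A: 18+14+11+23 = 66
The minimum is 53 via I → G → F → A.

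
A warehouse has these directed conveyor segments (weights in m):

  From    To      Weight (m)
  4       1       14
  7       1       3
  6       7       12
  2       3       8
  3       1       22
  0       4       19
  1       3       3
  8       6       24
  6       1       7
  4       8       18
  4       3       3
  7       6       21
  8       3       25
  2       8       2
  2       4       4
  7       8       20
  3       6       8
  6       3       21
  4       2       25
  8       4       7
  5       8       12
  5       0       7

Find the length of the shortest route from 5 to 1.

Running Dijkstra from 5:
5: 0
0: 7  (via 5)
8: 12  (via 5)
4: 19  (via 8)
3: 22  (via 4)
6: 30  (via 3)
1: 33  (via 4)
Shortest route: 5 → 8 → 4 → 1 = 33 m.

33 m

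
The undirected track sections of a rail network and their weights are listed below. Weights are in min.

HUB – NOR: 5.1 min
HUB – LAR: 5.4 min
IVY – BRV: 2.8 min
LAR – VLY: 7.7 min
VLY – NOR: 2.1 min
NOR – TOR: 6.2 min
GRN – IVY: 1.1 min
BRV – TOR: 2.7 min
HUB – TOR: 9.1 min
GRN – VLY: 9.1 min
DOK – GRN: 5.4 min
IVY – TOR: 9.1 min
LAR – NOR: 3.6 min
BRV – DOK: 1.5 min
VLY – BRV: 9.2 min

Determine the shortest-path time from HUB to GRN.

15.7 min

Settle nodes by increasing distance from HUB:
HUB: 0
NOR: 5.1  (via HUB)
LAR: 5.4  (via HUB)
VLY: 7.2  (via NOR)
TOR: 9.1  (via HUB)
BRV: 11.8  (via TOR)
DOK: 13.3  (via BRV)
IVY: 14.6  (via BRV)
GRN: 15.7  (via IVY)
Shortest route: HUB → TOR → BRV → IVY → GRN = 15.7 min.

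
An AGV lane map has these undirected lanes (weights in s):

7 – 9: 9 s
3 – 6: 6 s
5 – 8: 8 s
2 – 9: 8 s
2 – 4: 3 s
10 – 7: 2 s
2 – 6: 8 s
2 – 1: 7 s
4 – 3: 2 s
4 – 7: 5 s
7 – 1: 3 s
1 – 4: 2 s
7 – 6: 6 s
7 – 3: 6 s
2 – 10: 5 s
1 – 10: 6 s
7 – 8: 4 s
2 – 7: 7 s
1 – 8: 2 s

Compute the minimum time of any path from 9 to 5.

21 s

Candidate routes:
9 - 7 - 8 - 5: 9+4+8 = 21
9 - 7 - 1 - 8 - 5: 9+3+2+8 = 22
9 - 2 - 4 - 1 - 8 - 5: 8+3+2+2+8 = 23
The minimum is 21 s via 9 - 7 - 8 - 5.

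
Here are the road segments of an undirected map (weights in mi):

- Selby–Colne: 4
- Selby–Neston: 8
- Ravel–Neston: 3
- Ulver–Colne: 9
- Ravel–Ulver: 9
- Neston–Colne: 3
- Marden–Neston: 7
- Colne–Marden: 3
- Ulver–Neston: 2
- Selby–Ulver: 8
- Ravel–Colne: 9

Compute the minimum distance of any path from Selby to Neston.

7 mi

Settle nodes by increasing distance from Selby:
Selby: 0
Colne: 4  (via Selby)
Marden: 7  (via Colne)
Neston: 7  (via Colne)
Shortest route: Selby–Colne–Neston = 7 mi.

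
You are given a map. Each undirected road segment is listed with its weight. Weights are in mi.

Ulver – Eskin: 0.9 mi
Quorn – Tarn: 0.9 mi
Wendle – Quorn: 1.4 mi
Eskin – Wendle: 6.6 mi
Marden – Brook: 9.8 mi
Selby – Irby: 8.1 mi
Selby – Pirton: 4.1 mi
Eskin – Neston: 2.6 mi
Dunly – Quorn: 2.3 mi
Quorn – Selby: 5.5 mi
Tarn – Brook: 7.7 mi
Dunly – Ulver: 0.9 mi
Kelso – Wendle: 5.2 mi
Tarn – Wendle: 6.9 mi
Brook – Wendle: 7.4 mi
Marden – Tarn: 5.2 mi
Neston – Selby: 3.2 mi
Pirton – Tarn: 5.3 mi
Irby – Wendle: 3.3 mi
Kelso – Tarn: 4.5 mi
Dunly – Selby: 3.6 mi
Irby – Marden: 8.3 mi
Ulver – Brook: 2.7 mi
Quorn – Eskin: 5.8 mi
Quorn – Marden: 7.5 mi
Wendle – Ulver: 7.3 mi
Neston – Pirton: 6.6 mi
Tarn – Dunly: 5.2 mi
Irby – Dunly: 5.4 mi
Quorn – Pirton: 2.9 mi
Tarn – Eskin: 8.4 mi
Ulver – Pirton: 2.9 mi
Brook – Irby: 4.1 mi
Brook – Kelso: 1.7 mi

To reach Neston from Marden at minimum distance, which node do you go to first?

Tarn

Compare a few routes:
Marden → Quorn → Dunly → Ulver → Eskin → Neston: 7.5+2.3+0.9+0.9+2.6 = 14.2
Marden → Tarn → Quorn → Eskin → Neston: 5.2+0.9+5.8+2.6 = 14.5
Marden → Tarn → Quorn → Dunly → Ulver → Eskin → Neston: 5.2+0.9+2.3+0.9+0.9+2.6 = 12.8
Cheapest is Marden → Tarn → Quorn → Dunly → Ulver → Eskin → Neston at 12.8 mi.
So from Marden the first move is to Tarn.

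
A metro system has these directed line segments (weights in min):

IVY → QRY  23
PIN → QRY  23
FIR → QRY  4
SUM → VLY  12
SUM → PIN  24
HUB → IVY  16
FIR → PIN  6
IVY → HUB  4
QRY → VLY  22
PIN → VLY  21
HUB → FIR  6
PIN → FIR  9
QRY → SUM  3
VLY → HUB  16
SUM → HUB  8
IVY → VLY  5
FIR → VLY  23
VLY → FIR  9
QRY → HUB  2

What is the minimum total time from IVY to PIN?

16 min

Settle nodes by increasing distance from IVY:
IVY: 0
HUB: 4  (via IVY)
VLY: 5  (via IVY)
FIR: 10  (via HUB)
QRY: 14  (via FIR)
PIN: 16  (via FIR)
Shortest route: IVY → HUB → FIR → PIN = 16 min.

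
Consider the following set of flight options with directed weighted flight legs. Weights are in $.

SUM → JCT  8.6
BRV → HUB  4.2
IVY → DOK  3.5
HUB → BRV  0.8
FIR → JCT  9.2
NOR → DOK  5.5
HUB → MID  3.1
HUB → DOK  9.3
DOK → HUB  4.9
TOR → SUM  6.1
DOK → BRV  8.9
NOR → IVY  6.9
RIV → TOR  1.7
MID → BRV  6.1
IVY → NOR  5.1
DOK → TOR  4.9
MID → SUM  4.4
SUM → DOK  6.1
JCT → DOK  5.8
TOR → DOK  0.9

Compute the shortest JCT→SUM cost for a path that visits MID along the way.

Shortest JCT→MID: JCT → DOK → HUB → MID = 13.8
Shortest MID→SUM: MID → SUM = 4.4
Total via MID: 13.8 + 4.4 = $18.2.

$18.2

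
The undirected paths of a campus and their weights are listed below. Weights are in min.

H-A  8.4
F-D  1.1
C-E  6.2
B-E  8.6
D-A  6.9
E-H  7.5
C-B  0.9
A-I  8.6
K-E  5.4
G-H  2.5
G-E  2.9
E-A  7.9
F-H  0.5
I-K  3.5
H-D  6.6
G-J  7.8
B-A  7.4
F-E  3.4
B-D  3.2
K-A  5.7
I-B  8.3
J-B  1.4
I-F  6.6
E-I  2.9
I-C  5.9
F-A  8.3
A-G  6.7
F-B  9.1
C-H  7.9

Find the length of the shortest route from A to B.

7.4 min

Settle nodes by increasing distance from A:
A: 0
K: 5.7  (via A)
G: 6.7  (via A)
D: 6.9  (via A)
B: 7.4  (via A)
Shortest route: A–B = 7.4 min.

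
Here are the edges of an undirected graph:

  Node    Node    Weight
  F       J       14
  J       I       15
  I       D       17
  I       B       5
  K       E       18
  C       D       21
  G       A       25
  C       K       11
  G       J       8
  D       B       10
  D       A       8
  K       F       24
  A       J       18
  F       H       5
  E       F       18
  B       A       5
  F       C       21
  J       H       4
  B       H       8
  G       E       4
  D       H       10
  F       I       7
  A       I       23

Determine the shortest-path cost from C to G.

Enumerating some paths:
C - F - E - G: 21+18+4 = 43
C - D - H - J - G: 21+10+4+8 = 43
C - F - H - J - G: 21+5+4+8 = 38
C - K - E - G: 11+18+4 = 33
The minimum is 33 via C - K - E - G.

33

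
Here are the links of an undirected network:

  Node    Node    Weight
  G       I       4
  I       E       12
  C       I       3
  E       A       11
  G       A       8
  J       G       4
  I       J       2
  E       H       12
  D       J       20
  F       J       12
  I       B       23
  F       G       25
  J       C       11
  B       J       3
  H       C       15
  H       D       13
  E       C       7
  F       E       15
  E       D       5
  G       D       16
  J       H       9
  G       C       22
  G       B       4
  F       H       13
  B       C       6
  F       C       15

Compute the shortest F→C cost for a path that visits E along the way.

Best F to E: F–E costing 15
Best E to C: E–C costing 7
Total via E: 15 + 7 = 22.

22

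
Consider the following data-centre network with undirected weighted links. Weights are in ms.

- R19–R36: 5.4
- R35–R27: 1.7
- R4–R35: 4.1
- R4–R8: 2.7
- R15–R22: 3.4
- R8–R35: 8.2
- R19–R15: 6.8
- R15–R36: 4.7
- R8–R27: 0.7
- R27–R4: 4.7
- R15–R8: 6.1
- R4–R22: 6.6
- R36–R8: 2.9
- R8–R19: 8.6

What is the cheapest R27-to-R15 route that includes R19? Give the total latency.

15.8 ms

Shortest R27→R19: R27–R8–R36–R19 = 9
Shortest R19→R15: R19–R15 = 6.8
Total via R19: 9 + 6.8 = 15.8 ms.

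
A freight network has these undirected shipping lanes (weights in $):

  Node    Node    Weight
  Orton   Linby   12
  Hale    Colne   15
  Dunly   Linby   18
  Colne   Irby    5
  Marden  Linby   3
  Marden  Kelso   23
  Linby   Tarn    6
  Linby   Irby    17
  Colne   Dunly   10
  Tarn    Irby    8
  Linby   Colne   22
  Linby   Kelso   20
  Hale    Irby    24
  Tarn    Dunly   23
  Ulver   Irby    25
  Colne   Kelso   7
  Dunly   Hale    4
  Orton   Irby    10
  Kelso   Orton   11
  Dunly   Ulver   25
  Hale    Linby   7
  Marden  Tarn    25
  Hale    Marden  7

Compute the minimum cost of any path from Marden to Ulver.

$36

Enumerating some paths:
Marden–Linby–Hale–Dunly–Ulver: 3+7+4+25 = 39
Marden–Hale–Dunly–Ulver: 7+4+25 = 36
Marden–Linby–Tarn–Irby–Ulver: 3+6+8+25 = 42
The minimum is $36 via Marden–Hale–Dunly–Ulver.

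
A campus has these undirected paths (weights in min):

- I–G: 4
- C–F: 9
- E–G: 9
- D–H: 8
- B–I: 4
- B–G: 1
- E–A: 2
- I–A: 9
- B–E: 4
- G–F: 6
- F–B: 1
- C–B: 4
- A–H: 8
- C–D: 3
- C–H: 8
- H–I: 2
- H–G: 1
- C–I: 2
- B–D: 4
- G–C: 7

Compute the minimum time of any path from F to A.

Running Dijkstra from F:
F: 0
B: 1  (via F)
G: 2  (via B)
H: 3  (via G)
C: 5  (via B)
D: 5  (via B)
E: 5  (via B)
I: 5  (via B)
A: 7  (via E)
Shortest route: F–B–E–A = 7 min.

7 min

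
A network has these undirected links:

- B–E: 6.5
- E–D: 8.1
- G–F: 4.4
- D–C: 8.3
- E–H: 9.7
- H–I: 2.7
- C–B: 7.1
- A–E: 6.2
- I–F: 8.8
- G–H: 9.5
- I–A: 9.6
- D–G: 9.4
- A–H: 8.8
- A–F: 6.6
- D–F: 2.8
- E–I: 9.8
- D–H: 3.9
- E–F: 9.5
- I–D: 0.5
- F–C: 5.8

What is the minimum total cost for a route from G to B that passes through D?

Best G to D: G → F → D costing 7.2
Shortest D→B: D → E → B = 14.6
Total via D: 7.2 + 14.6 = 21.8.

21.8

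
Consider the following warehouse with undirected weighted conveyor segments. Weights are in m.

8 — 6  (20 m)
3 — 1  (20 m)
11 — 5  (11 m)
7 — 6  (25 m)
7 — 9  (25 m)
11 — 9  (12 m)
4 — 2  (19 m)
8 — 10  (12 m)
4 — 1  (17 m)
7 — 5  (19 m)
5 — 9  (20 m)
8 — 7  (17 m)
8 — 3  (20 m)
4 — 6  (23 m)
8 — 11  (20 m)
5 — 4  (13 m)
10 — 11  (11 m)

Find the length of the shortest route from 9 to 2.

Running Dijkstra from 9:
9: 0
11: 12  (via 9)
5: 20  (via 9)
10: 23  (via 11)
7: 25  (via 9)
8: 32  (via 11)
4: 33  (via 5)
1: 50  (via 4)
6: 50  (via 7)
2: 52  (via 4)
Shortest route: 9–5–4–2 = 52 m.

52 m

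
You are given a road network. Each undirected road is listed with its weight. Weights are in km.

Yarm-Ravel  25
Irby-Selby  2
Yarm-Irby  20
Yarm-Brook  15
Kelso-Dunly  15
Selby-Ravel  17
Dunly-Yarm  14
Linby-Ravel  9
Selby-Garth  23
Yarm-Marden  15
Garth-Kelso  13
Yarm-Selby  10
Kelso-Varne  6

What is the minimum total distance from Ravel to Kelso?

53 km

Shortest distances from Ravel:
Ravel: 0
Linby: 9  (via Ravel)
Selby: 17  (via Ravel)
Irby: 19  (via Selby)
Yarm: 25  (via Ravel)
Dunly: 39  (via Yarm)
Brook: 40  (via Yarm)
Garth: 40  (via Selby)
Marden: 40  (via Yarm)
Kelso: 53  (via Garth)
Shortest route: Ravel → Selby → Garth → Kelso = 53 km.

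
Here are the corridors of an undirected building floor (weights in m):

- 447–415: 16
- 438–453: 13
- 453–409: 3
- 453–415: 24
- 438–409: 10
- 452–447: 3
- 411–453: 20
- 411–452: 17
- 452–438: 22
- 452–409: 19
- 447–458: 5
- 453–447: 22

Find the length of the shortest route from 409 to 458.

27 m

Compare a few routes:
409–453–438–452–447–458: 3+13+22+3+5 = 46
409–438–452–447–458: 10+22+3+5 = 40
409–453–447–458: 3+22+5 = 30
409–452–447–458: 19+3+5 = 27
Cheapest is 409–452–447–458 at 27 m.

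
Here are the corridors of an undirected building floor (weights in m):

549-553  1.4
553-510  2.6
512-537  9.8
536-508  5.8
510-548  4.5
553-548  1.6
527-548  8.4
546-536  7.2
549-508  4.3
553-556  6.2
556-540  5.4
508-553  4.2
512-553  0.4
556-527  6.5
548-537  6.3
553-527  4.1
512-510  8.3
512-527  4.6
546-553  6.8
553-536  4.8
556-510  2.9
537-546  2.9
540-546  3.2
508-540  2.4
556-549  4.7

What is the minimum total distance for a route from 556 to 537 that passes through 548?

Shortest 556→548: 556 → 510 → 553 → 548 = 7.1
Shortest 548→537: 548 → 537 = 6.3
Total via 548: 7.1 + 6.3 = 13.4 m.

13.4 m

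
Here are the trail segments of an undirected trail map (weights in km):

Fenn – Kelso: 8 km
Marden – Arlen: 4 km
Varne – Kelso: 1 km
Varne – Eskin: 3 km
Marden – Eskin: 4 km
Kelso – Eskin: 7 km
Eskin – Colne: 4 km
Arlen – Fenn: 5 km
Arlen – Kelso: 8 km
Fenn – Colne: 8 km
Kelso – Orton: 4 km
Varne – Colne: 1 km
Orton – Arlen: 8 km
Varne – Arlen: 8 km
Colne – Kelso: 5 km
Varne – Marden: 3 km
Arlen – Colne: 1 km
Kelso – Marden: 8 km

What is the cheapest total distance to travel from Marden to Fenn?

Enumerating some paths:
Marden → Arlen → Fenn: 4+5 = 9
Marden → Varne → Colne → Arlen → Fenn: 3+1+1+5 = 10
The minimum is 9 km via Marden → Arlen → Fenn.

9 km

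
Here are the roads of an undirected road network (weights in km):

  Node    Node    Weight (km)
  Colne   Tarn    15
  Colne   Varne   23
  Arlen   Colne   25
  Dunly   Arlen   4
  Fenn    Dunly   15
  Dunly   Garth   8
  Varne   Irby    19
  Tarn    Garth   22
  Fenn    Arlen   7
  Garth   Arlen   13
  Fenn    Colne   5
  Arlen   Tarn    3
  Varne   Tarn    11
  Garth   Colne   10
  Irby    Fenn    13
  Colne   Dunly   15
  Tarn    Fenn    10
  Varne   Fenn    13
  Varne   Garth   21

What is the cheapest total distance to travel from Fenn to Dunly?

Running Dijkstra from Fenn:
Fenn: 0
Colne: 5  (via Fenn)
Arlen: 7  (via Fenn)
Tarn: 10  (via Fenn)
Dunly: 11  (via Arlen)
Shortest route: Fenn → Arlen → Dunly = 11 km.

11 km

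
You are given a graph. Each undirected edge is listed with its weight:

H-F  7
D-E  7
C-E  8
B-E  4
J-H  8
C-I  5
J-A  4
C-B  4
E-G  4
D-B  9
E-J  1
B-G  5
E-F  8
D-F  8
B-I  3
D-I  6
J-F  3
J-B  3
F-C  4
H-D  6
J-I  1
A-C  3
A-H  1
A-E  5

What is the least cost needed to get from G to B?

Enumerating some paths:
G - B: 5 = 5
G - E - J - B: 4+1+3 = 8
G - E - B: 4+4 = 8
The minimum is 5 via G - B.

5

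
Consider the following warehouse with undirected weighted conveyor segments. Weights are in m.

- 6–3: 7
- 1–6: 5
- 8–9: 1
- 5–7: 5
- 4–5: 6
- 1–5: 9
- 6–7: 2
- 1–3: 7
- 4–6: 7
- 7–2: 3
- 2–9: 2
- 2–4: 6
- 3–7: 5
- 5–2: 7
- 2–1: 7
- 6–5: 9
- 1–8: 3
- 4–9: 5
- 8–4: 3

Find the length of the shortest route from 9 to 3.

Settle nodes by increasing distance from 9:
9: 0
8: 1  (via 9)
2: 2  (via 9)
1: 4  (via 8)
4: 4  (via 8)
7: 5  (via 2)
6: 7  (via 7)
5: 9  (via 2)
3: 10  (via 7)
Shortest route: 9 → 2 → 7 → 3 = 10 m.

10 m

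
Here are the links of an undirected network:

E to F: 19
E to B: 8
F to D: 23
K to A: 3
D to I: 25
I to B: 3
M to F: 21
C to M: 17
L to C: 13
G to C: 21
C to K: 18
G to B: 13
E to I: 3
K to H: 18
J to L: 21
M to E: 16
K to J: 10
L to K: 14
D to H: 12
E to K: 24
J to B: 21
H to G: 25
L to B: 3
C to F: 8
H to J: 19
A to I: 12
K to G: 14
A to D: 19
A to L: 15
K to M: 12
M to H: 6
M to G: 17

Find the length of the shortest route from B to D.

Candidate routes:
B - I - A - D: 3+12+19 = 34
B - I - D: 3+25 = 28
B - E - I - D: 8+3+25 = 36
Cheapest is B - I - D at 28.

28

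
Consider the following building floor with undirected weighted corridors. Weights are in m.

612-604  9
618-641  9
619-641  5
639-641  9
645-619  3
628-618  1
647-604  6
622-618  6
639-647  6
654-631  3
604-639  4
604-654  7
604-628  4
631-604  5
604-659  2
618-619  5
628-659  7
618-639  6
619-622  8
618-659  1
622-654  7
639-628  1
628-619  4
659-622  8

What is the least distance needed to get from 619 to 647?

Running Dijkstra from 619:
619: 0
645: 3  (via 619)
628: 4  (via 619)
641: 5  (via 619)
618: 5  (via 619)
639: 5  (via 628)
659: 6  (via 618)
622: 8  (via 619)
604: 8  (via 628)
647: 11  (via 639)
Shortest route: 619 → 628 → 639 → 647 = 11 m.

11 m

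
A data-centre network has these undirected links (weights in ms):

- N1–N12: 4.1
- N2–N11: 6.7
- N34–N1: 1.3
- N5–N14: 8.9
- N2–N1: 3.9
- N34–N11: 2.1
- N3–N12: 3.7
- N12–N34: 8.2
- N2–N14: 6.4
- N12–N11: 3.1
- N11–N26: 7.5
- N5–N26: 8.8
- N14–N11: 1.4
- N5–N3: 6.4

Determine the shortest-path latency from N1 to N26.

10.9 ms

Enumerating some paths:
N1 - N34 - N11 - N26: 1.3+2.1+7.5 = 10.9
N1 - N12 - N11 - N26: 4.1+3.1+7.5 = 14.7
The minimum is 10.9 ms via N1 - N34 - N11 - N26.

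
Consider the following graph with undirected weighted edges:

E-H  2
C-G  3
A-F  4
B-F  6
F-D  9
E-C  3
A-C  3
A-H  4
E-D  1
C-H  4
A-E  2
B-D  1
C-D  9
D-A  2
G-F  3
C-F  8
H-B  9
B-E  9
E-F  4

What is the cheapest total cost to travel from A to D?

Shortest distances from A:
A: 0
D: 2  (via A)
Shortest route: A → D = 2.

2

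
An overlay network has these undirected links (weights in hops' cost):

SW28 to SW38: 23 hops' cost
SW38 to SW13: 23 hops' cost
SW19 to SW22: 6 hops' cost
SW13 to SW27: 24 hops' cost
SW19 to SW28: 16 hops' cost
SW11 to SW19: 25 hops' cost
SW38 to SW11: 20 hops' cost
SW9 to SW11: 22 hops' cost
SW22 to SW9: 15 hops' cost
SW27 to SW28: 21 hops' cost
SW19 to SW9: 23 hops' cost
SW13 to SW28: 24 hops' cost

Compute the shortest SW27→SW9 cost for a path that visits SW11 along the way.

Best SW27 to SW11: SW27–SW28–SW19–SW11 costing 62
Best SW11 to SW9: SW11–SW9 costing 22
Total via SW11: 62 + 22 = 84 hops' cost.

84 hops' cost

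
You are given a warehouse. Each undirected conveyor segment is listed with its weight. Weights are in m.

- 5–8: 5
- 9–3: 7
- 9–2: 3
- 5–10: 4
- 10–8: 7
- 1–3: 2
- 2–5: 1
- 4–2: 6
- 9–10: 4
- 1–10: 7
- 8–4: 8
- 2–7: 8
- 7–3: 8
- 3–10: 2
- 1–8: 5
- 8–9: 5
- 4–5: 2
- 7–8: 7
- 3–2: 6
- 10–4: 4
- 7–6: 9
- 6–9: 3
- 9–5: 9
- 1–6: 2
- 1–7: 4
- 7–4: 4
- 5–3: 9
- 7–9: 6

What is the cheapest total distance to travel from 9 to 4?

6 m

Running Dijkstra from 9:
9: 0
2: 3  (via 9)
6: 3  (via 9)
5: 4  (via 2)
10: 4  (via 9)
1: 5  (via 6)
8: 5  (via 9)
3: 6  (via 10)
4: 6  (via 5)
Shortest route: 9 → 2 → 5 → 4 = 6 m.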